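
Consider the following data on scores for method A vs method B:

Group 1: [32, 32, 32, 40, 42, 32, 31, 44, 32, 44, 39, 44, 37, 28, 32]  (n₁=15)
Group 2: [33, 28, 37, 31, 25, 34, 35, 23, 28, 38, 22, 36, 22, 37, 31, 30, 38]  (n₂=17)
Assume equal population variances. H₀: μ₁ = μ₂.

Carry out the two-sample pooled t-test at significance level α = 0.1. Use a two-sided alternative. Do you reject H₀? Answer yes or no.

x̄₁=36.067, s₁=5.599, n₁=15
x̄₂=31.059, s₂=5.618, n₂=17
s_p² = [14·5.599² + 16·5.618²]/30 = 31.4625
SE = √(s_p²·(1/15+1/17)) = 1.9870
t = (36.067−31.059)/1.9870 = 2.5203
df = 30
p-value (two-sided) = 0.01728
At α=0.1: p < α → reject H₀

reject H₀: yes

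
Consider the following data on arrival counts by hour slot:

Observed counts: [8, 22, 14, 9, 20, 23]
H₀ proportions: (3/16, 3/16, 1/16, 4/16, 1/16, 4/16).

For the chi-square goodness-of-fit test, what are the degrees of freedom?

degrees of freedom = 5

df = k − 1 = 6 − 1 = 5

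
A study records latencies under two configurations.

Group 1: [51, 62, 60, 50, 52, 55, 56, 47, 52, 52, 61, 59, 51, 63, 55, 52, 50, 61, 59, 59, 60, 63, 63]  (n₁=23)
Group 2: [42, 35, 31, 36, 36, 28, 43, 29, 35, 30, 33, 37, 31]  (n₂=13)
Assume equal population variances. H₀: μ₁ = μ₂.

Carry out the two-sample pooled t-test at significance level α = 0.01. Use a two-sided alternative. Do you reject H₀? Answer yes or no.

reject H₀: yes

x̄₁=56.217, s₁=5.045, n₁=23
x̄₂=34.308, s₂=4.644, n₂=13
s_p² = [22·5.045² + 12·4.644²]/34 = 24.0789
SE = √(s_p²·(1/23+1/13)) = 1.7027
t = (56.217−34.308)/1.7027 = 12.8677
df = 34
p-value (two-sided) = 0.00000
At α=0.01: p < α → reject H₀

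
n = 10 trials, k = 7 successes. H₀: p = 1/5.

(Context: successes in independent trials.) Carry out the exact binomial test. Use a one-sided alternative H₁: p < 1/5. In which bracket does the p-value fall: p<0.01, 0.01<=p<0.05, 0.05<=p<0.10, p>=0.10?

Exact binomial: n=10, k=7, p₀=1/5=0.2000
P(X≤7) from Σ C(n,i)·p₀^i·(1−p₀)^(n−i)
p-value (one-sided, H₁ less) = 0.99992
→ bracket: p>=0.10

p-value bracket: p>=0.10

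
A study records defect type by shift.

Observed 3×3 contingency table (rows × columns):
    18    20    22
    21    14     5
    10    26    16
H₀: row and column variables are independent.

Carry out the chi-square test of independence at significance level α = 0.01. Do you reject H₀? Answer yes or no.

reject H₀: yes

Row totals [60, 40, 52], col totals [49, 60, 43], n=152
χ² = (18−19.34)²/19.34 + (20−23.68)²/23.68 + (22−16.97)²/16.97 + (21−12.89)²/12.89 + (14−15.79)²/15.79 + (5−11.32)²/11.32 + (10−16.76)²/16.76 + (26−20.53)²/20.53 + (16−14.71)²/14.71 = 15.2786
df = 4
p-value (upper-tail) = 0.00416
At α=0.01: p < α → reject H₀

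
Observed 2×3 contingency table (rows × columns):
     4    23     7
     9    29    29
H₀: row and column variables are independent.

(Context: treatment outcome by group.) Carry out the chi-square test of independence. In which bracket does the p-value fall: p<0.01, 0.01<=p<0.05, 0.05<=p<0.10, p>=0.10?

p-value bracket: 0.05<=p<0.10

Row totals [34, 67], col totals [13, 52, 36], n=101
χ² = (4−4.38)²/4.38 + (23−17.50)²/17.50 + (7−12.12)²/12.12 + (9−8.62)²/8.62 + (29−34.50)²/34.50 + (29−23.88)²/23.88 = 5.9084
df = 2
p-value (upper-tail) = 0.05212
→ bracket: 0.05<=p<0.10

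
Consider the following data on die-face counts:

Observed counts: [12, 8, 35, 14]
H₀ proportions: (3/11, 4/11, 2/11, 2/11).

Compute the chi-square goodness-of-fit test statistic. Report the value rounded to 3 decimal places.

test statistic = 54.471

n = 69; E_i = n·p_i = [18.82, 25.09, 12.55, 12.55]
χ² = (12−18.82)²/18.82 + (8−25.09)²/25.09 + (35−12.55)²/12.55 + (14−12.55)²/12.55 = 54.4710
df = 3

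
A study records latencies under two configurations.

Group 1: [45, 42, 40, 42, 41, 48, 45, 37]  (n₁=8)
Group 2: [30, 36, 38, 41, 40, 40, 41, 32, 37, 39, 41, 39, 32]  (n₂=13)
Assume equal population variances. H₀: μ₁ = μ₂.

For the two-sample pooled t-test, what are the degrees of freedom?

df = n₁ + n₂ − 2 = 8 + 13 − 2 = 19

degrees of freedom = 19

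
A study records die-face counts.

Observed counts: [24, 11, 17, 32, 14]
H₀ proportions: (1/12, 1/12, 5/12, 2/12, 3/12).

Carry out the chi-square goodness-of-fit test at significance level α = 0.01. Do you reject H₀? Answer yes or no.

n = 98; E_i = n·p_i = [8.17, 8.17, 40.83, 16.33, 24.50]
χ² = (24−8.17)²/8.17 + (11−8.17)²/8.17 + (17−40.83)²/40.83 + (32−16.33)²/16.33 + (14−24.50)²/24.50 = 65.1184
df = 4
p-value (upper-tail) = 0.00000
At α=0.01: p < α → reject H₀

reject H₀: yes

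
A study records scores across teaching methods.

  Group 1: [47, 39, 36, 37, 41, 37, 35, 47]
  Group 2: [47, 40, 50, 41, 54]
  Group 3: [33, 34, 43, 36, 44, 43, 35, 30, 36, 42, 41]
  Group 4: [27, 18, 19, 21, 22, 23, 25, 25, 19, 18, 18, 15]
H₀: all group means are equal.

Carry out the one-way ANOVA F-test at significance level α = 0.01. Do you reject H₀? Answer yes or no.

reject H₀: yes

Group means [39.88, 46.40, 37.91, 20.83], grand mean 33.833
SSB = Σnᵢ(x̄ᵢ−x̄)² = 3292.349; SSW = ΣΣ(x−x̄ᵢ)² = 676.651
MSB = 3292.349/3 = 1097.4497; MSW = 676.651/32 = 21.1453
F = MSB/MSW = 51.9003
df = (3, 32)
p-value (upper-tail) = 0.00000
At α=0.01: p < α → reject H₀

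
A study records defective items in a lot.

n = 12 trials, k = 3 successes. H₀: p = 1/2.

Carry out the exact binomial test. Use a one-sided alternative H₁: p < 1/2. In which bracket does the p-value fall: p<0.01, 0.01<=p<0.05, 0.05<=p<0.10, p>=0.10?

p-value bracket: 0.05<=p<0.10

Exact binomial: n=12, k=3, p₀=1/2=0.5000
P(X≤3) from Σ C(n,i)·p₀^i·(1−p₀)^(n−i)
p-value (one-sided, H₁ less) = 0.07300
→ bracket: 0.05<=p<0.10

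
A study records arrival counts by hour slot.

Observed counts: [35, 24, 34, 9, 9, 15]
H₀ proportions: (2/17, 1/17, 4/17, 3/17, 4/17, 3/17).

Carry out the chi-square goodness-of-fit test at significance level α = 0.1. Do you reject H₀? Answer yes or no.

reject H₀: yes

n = 126; E_i = n·p_i = [14.82, 7.41, 29.65, 22.24, 29.65, 22.24]
χ² = (35−14.82)²/14.82 + (24−7.41)²/7.41 + (34−29.65)²/29.65 + (9−22.24)²/22.24 + (9−29.65)²/29.65 + (15−22.24)²/22.24 = 89.8393
df = 5
p-value (upper-tail) = 0.00000
At α=0.1: p < α → reject H₀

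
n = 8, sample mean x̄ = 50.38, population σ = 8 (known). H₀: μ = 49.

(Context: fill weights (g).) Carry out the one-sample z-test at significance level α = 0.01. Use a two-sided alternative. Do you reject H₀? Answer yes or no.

reject H₀: no

SE = σ/√n = 8/√8 = 2.8284
z = (x̄−μ₀)/SE = (50.38−49)/2.8284 = 0.4879
p-value (two-sided) = 0.62562
At α=0.01: p ≥ α → fail to reject H₀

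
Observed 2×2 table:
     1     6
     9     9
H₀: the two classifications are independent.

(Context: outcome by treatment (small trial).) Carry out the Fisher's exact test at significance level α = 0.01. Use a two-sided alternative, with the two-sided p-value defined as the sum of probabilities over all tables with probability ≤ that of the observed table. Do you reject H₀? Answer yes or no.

Margins: r₁=7, r₂=18, c₁=10, c₂=15, n=25
p_obs = C(7,1)·C(18,9)/C(25,10); sum pmf over tables with pmf ≤ p_obs
p-value (two-sided) = 0.17935
At α=0.01: p ≥ α → fail to reject H₀

reject H₀: no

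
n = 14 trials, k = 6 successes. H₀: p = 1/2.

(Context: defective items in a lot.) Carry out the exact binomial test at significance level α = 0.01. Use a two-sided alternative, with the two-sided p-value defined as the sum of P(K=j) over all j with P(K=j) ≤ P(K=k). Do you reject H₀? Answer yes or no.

reject H₀: no

Exact binomial: n=14, k=6, p₀=1/2=0.5000
P(X=j) = C(n,j)·p₀^j·(1−p₀)^(n−j); p = Σ P(X=j) over j with P(X=j) ≤ P(X=6)
p-value (two-sided) = 0.79053
At α=0.01: p ≥ α → fail to reject H₀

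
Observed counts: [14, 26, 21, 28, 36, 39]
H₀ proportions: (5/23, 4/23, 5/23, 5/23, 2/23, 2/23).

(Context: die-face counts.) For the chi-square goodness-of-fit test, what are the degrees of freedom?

df = k − 1 = 6 − 1 = 5

degrees of freedom = 5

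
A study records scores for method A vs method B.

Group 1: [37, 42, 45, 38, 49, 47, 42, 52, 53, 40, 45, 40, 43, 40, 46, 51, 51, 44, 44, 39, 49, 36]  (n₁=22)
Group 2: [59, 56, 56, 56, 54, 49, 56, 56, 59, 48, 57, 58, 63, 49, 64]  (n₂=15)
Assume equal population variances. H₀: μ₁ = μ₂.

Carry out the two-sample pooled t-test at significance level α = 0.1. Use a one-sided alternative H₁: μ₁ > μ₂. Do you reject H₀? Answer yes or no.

x̄₁=44.227, s₁=5.061, n₁=22
x̄₂=56.000, s₂=4.645, n₂=15
s_p² = [21·5.061² + 14·4.645²]/35 = 23.9961
SE = √(s_p²·(1/22+1/15)) = 1.6403
t = (44.227−56.000)/1.6403 = -7.1773
df = 35
p-value (one-sided, H₁ greater) = 1.00000
At α=0.1: p ≥ α → fail to reject H₀

reject H₀: no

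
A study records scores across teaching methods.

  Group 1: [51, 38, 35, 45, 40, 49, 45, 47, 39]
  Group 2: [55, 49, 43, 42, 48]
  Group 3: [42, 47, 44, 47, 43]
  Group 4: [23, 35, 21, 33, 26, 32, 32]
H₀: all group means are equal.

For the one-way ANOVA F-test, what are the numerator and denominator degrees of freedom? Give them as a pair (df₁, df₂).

k = 4 groups, N = 26 total
df = (k−1, N−k) = (4−1, 26−4) = (3, 22)

degrees of freedom = [3, 22]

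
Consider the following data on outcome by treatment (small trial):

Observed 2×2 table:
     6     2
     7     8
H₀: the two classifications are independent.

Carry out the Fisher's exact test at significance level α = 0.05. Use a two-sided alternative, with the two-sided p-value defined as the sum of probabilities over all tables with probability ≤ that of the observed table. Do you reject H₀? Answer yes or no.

reject H₀: no

Margins: r₁=8, r₂=15, c₁=13, c₂=10, n=23
p_obs = C(8,6)·C(15,7)/C(23,13); sum pmf over tables with pmf ≤ p_obs
p-value (two-sided) = 0.37879
At α=0.05: p ≥ α → fail to reject H₀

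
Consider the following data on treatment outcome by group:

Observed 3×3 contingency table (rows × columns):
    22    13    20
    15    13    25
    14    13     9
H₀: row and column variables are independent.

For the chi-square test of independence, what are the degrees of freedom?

df = (r−1)(c−1) = (3−1)·(3−1) = 4

degrees of freedom = 4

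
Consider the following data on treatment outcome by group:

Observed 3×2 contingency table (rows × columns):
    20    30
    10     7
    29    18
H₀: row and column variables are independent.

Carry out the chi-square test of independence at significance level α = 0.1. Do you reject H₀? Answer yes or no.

reject H₀: yes

Row totals [50, 17, 47], col totals [59, 55], n=114
χ² = (20−25.88)²/25.88 + (30−24.12)²/24.12 + (10−8.80)²/8.80 + (7−8.20)²/8.20 + (29−24.32)²/24.32 + (18−22.68)²/22.68 = 4.9696
df = 2
p-value (upper-tail) = 0.08334
At α=0.1: p < α → reject H₀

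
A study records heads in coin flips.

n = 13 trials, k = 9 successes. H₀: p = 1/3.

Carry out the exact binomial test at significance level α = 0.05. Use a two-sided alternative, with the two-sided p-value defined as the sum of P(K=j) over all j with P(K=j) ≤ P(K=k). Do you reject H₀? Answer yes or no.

Exact binomial: n=13, k=9, p₀=1/3=0.3333
P(X=j) = C(n,j)·p₀^j·(1−p₀)^(n−j); p = Σ P(X=j) over j with P(X=j) ≤ P(X=9)
p-value (two-sided) = 0.01396
At α=0.05: p < α → reject H₀

reject H₀: yes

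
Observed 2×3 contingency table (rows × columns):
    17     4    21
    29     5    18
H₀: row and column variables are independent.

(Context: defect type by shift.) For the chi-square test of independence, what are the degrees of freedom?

degrees of freedom = 2

df = (r−1)(c−1) = (2−1)·(3−1) = 2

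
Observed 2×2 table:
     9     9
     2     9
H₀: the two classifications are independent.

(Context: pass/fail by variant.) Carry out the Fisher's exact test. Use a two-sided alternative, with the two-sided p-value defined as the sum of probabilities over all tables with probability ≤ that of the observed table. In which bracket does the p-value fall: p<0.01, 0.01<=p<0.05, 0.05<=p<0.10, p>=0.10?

Margins: r₁=18, r₂=11, c₁=11, c₂=18, n=29
p_obs = C(18,9)·C(11,2)/C(29,11); sum pmf over tables with pmf ≤ p_obs
p-value (two-sided) = 0.12545
→ bracket: p>=0.10

p-value bracket: p>=0.10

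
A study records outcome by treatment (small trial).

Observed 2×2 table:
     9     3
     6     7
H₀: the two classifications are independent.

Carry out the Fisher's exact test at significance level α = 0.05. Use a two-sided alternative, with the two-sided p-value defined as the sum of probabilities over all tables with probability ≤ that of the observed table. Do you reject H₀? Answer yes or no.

Margins: r₁=12, r₂=13, c₁=15, c₂=10, n=25
p_obs = C(12,9)·C(13,6)/C(25,15); sum pmf over tables with pmf ≤ p_obs
p-value (two-sided) = 0.22619
At α=0.05: p ≥ α → fail to reject H₀

reject H₀: no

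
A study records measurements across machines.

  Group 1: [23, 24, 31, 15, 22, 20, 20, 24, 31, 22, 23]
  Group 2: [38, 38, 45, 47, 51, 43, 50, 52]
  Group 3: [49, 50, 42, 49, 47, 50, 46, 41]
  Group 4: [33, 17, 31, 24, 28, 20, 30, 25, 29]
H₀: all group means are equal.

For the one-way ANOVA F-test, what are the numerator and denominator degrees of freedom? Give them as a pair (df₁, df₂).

degrees of freedom = [3, 32]

k = 4 groups, N = 36 total
df = (k−1, N−k) = (4−1, 36−4) = (3, 32)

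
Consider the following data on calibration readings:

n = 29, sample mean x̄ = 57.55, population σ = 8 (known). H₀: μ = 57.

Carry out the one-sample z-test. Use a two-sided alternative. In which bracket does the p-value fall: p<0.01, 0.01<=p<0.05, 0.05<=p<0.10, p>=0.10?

SE = σ/√n = 8/√29 = 1.4856
z = (x̄−μ₀)/SE = (57.55−57)/1.4856 = 0.3702
p-value (two-sided) = 0.71121
→ bracket: p>=0.10

p-value bracket: p>=0.10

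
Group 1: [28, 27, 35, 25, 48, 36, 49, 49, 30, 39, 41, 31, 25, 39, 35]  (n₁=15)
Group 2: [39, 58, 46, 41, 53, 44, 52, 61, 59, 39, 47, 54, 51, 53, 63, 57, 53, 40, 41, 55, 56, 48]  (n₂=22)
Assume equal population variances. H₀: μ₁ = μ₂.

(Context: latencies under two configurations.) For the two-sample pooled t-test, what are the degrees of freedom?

degrees of freedom = 35

df = n₁ + n₂ − 2 = 15 + 22 − 2 = 35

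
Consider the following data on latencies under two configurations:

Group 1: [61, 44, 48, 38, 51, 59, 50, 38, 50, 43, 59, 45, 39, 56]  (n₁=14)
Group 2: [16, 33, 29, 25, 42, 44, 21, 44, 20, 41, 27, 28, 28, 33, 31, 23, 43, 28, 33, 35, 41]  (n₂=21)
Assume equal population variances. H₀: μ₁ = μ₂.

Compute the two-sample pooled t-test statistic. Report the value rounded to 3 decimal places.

x̄₁=48.643, s₁=7.929, n₁=14
x̄₂=31.667, s₂=8.410, n₂=21
s_p² = [13·7.929² + 20·8.410²]/33 = 67.6328
SE = √(s_p²·(1/14+1/21)) = 2.8375
t = (48.643−31.667)/2.8375 = 5.9828
df = 33

test statistic = 5.983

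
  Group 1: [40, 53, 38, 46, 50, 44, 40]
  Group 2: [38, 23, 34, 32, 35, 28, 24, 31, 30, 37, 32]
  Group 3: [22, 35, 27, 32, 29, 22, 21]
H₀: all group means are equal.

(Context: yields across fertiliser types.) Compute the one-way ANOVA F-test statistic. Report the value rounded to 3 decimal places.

test statistic = 21.941

Group means [44.43, 31.27, 26.86], grand mean 33.720
SSB = Σnᵢ(x̄ᵢ−x̄)² = 1198.287; SSW = ΣΣ(x−x̄ᵢ)² = 600.753
MSB = 1198.287/2 = 599.1434; MSW = 600.753/22 = 27.3070
F = MSB/MSW = 21.9410
df = (2, 22)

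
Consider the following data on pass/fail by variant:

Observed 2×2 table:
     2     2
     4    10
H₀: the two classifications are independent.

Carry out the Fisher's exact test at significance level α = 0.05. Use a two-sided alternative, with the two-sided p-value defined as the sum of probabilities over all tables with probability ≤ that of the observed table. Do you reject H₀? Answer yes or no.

reject H₀: no

Margins: r₁=4, r₂=14, c₁=6, c₂=12, n=18
p_obs = C(4,2)·C(14,4)/C(18,6); sum pmf over tables with pmf ≤ p_obs
p-value (two-sided) = 0.56863
At α=0.05: p ≥ α → fail to reject H₀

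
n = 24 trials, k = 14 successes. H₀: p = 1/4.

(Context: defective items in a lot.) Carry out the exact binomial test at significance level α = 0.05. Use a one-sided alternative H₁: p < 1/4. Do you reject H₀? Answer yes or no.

Exact binomial: n=24, k=14, p₀=1/4=0.2500
P(X≤14) from Σ C(n,i)·p₀^i·(1−p₀)^(n−i)
p-value (one-sided, H₁ less) = 0.99989
At α=0.05: p ≥ α → fail to reject H₀

reject H₀: no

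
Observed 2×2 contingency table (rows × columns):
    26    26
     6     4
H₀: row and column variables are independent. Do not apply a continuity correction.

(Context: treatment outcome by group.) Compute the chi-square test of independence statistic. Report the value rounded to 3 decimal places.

Row totals [52, 10], col totals [32, 30], n=62
χ² = (26−26.84)²/26.84 + (26−25.16)²/25.16 + (6−5.16)²/5.16 + (4−4.84)²/4.84 = 0.3358
df = 1

test statistic = 0.336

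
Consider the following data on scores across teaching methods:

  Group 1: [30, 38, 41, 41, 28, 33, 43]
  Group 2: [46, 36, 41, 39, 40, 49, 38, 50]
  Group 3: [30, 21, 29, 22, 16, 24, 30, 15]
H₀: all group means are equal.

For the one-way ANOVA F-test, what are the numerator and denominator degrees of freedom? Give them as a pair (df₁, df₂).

degrees of freedom = [2, 20]

k = 3 groups, N = 23 total
df = (k−1, N−k) = (3−1, 23−3) = (2, 20)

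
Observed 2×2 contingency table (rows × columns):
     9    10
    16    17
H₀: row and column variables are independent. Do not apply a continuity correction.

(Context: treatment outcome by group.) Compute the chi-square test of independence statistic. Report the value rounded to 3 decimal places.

Row totals [19, 33], col totals [25, 27], n=52
χ² = (9−9.13)²/9.13 + (10−9.87)²/9.87 + (16−15.87)²/15.87 + (17−17.13)²/17.13 = 0.0060
df = 1

test statistic = 0.006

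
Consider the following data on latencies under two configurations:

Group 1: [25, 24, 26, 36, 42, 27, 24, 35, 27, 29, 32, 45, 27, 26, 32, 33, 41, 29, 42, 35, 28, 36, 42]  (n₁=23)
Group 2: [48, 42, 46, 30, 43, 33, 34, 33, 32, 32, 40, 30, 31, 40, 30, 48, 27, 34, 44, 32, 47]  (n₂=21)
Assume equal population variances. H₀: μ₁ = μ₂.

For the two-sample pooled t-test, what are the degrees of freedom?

degrees of freedom = 42

df = n₁ + n₂ − 2 = 23 + 21 − 2 = 42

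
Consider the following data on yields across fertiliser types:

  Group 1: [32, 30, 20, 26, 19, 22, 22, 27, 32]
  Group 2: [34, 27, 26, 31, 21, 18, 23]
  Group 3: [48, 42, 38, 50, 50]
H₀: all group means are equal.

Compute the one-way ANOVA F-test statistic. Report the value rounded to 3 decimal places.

Group means [25.56, 25.71, 45.60], grand mean 30.381
SSB = Σnᵢ(x̄ᵢ−x̄)² = 1520.102; SSW = ΣΣ(x−x̄ᵢ)² = 506.851
MSB = 1520.102/2 = 760.0508; MSW = 506.851/18 = 28.1584
F = MSB/MSW = 26.9920
df = (2, 18)

test statistic = 26.992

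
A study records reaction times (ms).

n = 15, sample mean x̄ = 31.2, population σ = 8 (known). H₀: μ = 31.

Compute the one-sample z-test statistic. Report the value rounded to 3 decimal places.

test statistic = 0.097

SE = σ/√n = 8/√15 = 2.0656
z = (x̄−μ₀)/SE = (31.2−31)/2.0656 = 0.0968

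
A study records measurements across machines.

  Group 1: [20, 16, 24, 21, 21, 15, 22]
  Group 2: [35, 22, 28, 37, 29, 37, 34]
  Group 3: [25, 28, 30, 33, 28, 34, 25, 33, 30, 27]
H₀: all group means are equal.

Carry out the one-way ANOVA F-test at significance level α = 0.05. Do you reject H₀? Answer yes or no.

reject H₀: yes

Group means [19.86, 31.71, 29.30], grand mean 27.250
SSB = Σnᵢ(x̄ᵢ−x̄)² = 564.114; SSW = ΣΣ(x−x̄ᵢ)² = 346.386
MSB = 564.114/2 = 282.0571; MSW = 346.386/21 = 16.4946
F = MSB/MSW = 17.1000
df = (2, 21)
p-value (upper-tail) = 0.00004
At α=0.05: p < α → reject H₀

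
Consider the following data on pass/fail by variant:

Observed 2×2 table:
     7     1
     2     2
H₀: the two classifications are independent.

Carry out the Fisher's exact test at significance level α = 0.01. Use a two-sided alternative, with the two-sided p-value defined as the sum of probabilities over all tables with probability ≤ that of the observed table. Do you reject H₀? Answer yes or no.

Margins: r₁=8, r₂=4, c₁=9, c₂=3, n=12
p_obs = C(8,7)·C(4,2)/C(12,9); sum pmf over tables with pmf ≤ p_obs
p-value (two-sided) = 0.23636
At α=0.01: p ≥ α → fail to reject H₀

reject H₀: no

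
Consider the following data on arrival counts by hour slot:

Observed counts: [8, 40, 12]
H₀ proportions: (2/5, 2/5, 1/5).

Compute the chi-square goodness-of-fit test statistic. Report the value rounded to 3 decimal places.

test statistic = 21.333

n = 60; E_i = n·p_i = [24.00, 24.00, 12.00]
χ² = (8−24.00)²/24.00 + (40−24.00)²/24.00 + (12−12.00)²/12.00 = 21.3333
df = 2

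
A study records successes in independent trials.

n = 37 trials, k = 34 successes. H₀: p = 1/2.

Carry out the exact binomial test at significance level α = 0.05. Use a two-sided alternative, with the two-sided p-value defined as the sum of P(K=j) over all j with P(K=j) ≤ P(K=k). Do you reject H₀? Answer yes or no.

reject H₀: yes

Exact binomial: n=37, k=34, p₀=1/2=0.5000
P(X=j) = C(n,j)·p₀^j·(1−p₀)^(n−j); p = Σ P(X=j) over j with P(X=j) ≤ P(X=34)
p-value (two-sided) = 0.00000
At α=0.05: p < α → reject H₀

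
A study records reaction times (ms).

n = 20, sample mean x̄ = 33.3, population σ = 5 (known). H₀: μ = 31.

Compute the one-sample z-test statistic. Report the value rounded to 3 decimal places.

SE = σ/√n = 5/√20 = 1.1180
z = (x̄−μ₀)/SE = (33.3−31)/1.1180 = 2.0572

test statistic = 2.057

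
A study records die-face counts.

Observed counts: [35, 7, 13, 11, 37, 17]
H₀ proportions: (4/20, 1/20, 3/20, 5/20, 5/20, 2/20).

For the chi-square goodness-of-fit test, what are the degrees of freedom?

df = k − 1 = 6 − 1 = 5

degrees of freedom = 5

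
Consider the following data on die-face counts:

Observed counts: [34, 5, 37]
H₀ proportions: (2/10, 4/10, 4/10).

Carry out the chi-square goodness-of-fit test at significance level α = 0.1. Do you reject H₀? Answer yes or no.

reject H₀: yes

n = 76; E_i = n·p_i = [15.20, 30.40, 30.40]
χ² = (34−15.20)²/15.20 + (5−30.40)²/30.40 + (37−30.40)²/30.40 = 45.9079
df = 2
p-value (upper-tail) = 0.00000
At α=0.1: p < α → reject H₀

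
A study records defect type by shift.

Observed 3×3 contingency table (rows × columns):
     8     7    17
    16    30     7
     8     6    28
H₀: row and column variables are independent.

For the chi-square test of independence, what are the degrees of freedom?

df = (r−1)(c−1) = (3−1)·(3−1) = 4

degrees of freedom = 4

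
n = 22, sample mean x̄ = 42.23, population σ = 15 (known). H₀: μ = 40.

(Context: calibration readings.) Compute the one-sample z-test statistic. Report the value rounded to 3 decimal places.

test statistic = 0.697

SE = σ/√n = 15/√22 = 3.1980
z = (x̄−μ₀)/SE = (42.23−40)/3.1980 = 0.6973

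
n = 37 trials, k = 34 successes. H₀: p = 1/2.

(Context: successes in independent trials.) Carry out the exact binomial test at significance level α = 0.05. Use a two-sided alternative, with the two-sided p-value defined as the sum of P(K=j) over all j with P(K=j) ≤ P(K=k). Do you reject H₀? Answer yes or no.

Exact binomial: n=37, k=34, p₀=1/2=0.5000
P(X=j) = C(n,j)·p₀^j·(1−p₀)^(n−j); p = Σ P(X=j) over j with P(X=j) ≤ P(X=34)
p-value (two-sided) = 0.00000
At α=0.05: p < α → reject H₀

reject H₀: yes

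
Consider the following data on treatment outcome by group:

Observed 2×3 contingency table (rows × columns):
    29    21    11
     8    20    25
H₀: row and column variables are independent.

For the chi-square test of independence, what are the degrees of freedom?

degrees of freedom = 2

df = (r−1)(c−1) = (2−1)·(3−1) = 2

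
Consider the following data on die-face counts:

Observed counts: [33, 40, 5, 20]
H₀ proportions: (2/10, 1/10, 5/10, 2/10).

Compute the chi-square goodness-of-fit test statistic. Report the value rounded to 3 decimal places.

test statistic = 141.745

n = 98; E_i = n·p_i = [19.60, 9.80, 49.00, 19.60]
χ² = (33−19.60)²/19.60 + (40−9.80)²/9.80 + (5−49.00)²/49.00 + (20−19.60)²/19.60 = 141.7449
df = 3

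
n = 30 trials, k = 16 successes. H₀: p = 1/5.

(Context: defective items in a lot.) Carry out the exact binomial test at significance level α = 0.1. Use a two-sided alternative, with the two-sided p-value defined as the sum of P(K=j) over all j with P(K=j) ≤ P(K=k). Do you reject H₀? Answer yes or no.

Exact binomial: n=30, k=16, p₀=1/5=0.2000
P(X=j) = C(n,j)·p₀^j·(1−p₀)^(n−j); p = Σ P(X=j) over j with P(X=j) ≤ P(X=16)
p-value (two-sided) = 0.00005
At α=0.1: p < α → reject H₀

reject H₀: yes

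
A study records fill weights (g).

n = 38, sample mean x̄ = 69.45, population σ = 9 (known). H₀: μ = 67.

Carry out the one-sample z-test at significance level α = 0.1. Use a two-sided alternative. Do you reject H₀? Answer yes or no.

reject H₀: yes

SE = σ/√n = 9/√38 = 1.4600
z = (x̄−μ₀)/SE = (69.45−67)/1.4600 = 1.6781
p-value (two-sided) = 0.09333
At α=0.1: p < α → reject H₀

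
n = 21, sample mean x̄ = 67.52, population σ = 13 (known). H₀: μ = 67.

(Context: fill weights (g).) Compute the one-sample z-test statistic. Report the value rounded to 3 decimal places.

test statistic = 0.183

SE = σ/√n = 13/√21 = 2.8368
z = (x̄−μ₀)/SE = (67.52−67)/2.8368 = 0.1833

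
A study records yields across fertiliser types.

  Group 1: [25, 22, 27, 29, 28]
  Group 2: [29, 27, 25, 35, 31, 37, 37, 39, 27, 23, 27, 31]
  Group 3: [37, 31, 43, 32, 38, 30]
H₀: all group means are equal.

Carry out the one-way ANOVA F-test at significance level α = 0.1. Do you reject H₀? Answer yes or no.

reject H₀: yes

Group means [26.20, 30.67, 35.17], grand mean 30.870
SSB = Σnᵢ(x̄ᵢ−x̄)² = 220.309; SSW = ΣΣ(x−x̄ᵢ)² = 460.300
MSB = 220.309/2 = 110.1543; MSW = 460.300/20 = 23.0150
F = MSB/MSW = 4.7862
df = (2, 20)
p-value (upper-tail) = 0.02002
At α=0.1: p < α → reject H₀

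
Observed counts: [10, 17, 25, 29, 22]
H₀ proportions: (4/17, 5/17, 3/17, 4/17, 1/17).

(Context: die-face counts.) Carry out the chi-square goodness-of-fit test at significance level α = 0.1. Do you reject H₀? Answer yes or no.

n = 103; E_i = n·p_i = [24.24, 30.29, 18.18, 24.24, 6.06]
χ² = (10−24.24)²/24.24 + (17−30.29)²/30.29 + (25−18.18)²/18.18 + (29−24.24)²/24.24 + (22−6.06)²/6.06 = 59.6361
df = 4
p-value (upper-tail) = 0.00000
At α=0.1: p < α → reject H₀

reject H₀: yes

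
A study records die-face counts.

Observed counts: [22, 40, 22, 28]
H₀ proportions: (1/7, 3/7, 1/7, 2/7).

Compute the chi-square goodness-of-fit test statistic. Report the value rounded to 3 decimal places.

n = 112; E_i = n·p_i = [16.00, 48.00, 16.00, 32.00]
χ² = (22−16.00)²/16.00 + (40−48.00)²/48.00 + (22−16.00)²/16.00 + (28−32.00)²/32.00 = 6.3333
df = 3

test statistic = 6.333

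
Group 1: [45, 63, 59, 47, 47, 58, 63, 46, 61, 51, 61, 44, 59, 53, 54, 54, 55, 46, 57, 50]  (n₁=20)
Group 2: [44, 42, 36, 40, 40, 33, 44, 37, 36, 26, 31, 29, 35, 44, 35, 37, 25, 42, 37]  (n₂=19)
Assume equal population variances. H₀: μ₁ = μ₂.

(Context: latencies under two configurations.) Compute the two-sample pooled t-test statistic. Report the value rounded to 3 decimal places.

test statistic = 8.820

x̄₁=53.650, s₁=6.352, n₁=20
x̄₂=36.474, s₂=5.777, n₂=19
s_p² = [19·6.352² + 18·5.777²]/37 = 36.9537
SE = √(s_p²·(1/20+1/19)) = 1.9475
t = (53.650−36.474)/1.9475 = 8.8198
df = 37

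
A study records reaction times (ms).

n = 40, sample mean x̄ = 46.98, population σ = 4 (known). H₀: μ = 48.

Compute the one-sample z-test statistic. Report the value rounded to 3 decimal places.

test statistic = -1.613

SE = σ/√n = 4/√40 = 0.6325
z = (x̄−μ₀)/SE = (46.98−48)/0.6325 = -1.6128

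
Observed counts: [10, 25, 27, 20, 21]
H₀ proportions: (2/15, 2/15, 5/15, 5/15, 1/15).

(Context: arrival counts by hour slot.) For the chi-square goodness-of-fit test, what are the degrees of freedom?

df = k − 1 = 5 − 1 = 4

degrees of freedom = 4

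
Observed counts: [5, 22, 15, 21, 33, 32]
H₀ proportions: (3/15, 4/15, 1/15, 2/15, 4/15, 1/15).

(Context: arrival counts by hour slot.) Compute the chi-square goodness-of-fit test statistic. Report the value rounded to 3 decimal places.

test statistic = 91.268

n = 128; E_i = n·p_i = [25.60, 34.13, 8.53, 17.07, 34.13, 8.53]
χ² = (5−25.60)²/25.60 + (22−34.13)²/34.13 + (15−8.53)²/8.53 + (21−17.07)²/17.07 + (33−34.13)²/34.13 + (32−8.53)²/8.53 = 91.2676
df = 5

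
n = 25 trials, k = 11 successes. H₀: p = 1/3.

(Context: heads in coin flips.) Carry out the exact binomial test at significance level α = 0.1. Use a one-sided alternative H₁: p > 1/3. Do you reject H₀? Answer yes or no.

reject H₀: no

Exact binomial: n=25, k=11, p₀=1/3=0.3333
P(X≥11) from Σ C(n,i)·p₀^i·(1−p₀)^(n−i)
p-value (one-sided, H₁ greater) = 0.17799
At α=0.1: p ≥ α → fail to reject H₀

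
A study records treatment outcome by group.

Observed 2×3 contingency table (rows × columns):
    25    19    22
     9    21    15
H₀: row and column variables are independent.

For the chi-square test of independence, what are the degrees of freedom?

df = (r−1)(c−1) = (2−1)·(3−1) = 2

degrees of freedom = 2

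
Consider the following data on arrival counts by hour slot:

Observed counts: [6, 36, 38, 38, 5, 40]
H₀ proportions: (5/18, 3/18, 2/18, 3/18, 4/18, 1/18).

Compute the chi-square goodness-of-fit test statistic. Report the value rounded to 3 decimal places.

n = 163; E_i = n·p_i = [45.28, 27.17, 18.11, 27.17, 36.22, 9.06]
χ² = (6−45.28)²/45.28 + (36−27.17)²/27.17 + (38−18.11)²/18.11 + (38−27.17)²/27.17 + (5−36.22)²/36.22 + (40−9.06)²/9.06 = 195.7613
df = 5

test statistic = 195.761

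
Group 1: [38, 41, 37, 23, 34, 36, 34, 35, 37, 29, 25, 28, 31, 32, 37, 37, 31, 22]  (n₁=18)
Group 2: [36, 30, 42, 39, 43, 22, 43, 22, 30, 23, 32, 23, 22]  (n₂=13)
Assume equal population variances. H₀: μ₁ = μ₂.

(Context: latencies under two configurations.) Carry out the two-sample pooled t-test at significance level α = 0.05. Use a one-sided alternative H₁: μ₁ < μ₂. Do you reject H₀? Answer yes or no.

reject H₀: no

x̄₁=32.611, s₁=5.425, n₁=18
x̄₂=31.308, s₂=8.518, n₂=13
s_p² = [17·5.425² + 12·8.518²]/29 = 47.2775
SE = √(s_p²·(1/18+1/13)) = 2.5026
t = (32.611−31.308)/2.5026 = 0.5208
df = 29
p-value (one-sided, H₁ less) = 0.69678
At α=0.05: p ≥ α → fail to reject H₀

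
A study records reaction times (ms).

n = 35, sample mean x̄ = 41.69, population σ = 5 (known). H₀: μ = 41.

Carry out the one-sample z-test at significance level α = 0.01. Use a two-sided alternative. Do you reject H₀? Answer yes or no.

SE = σ/√n = 5/√35 = 0.8452
z = (x̄−μ₀)/SE = (41.69−41)/0.8452 = 0.8164
p-value (two-sided) = 0.41426
At α=0.01: p ≥ α → fail to reject H₀

reject H₀: no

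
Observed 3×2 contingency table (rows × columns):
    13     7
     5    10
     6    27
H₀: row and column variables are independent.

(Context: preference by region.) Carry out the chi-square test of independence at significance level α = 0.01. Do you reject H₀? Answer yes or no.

reject H₀: yes

Row totals [20, 15, 33], col totals [24, 44], n=68
χ² = (13−7.06)²/7.06 + (7−12.94)²/12.94 + (5−5.29)²/5.29 + (10−9.71)²/9.71 + (6−11.65)²/11.65 + (27−21.35)²/21.35 = 11.9847
df = 2
p-value (upper-tail) = 0.00250
At α=0.01: p < α → reject H₀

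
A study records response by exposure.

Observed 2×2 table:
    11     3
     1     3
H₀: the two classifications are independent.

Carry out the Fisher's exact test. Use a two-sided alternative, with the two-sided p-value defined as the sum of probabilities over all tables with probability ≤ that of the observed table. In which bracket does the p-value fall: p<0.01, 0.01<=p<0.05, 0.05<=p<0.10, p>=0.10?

Margins: r₁=14, r₂=4, c₁=12, c₂=6, n=18
p_obs = C(14,11)·C(4,1)/C(18,12); sum pmf over tables with pmf ≤ p_obs
p-value (two-sided) = 0.08333
→ bracket: 0.05<=p<0.10

p-value bracket: 0.05<=p<0.10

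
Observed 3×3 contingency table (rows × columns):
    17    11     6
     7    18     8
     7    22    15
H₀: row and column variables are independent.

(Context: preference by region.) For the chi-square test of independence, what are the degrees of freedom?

degrees of freedom = 4

df = (r−1)(c−1) = (3−1)·(3−1) = 4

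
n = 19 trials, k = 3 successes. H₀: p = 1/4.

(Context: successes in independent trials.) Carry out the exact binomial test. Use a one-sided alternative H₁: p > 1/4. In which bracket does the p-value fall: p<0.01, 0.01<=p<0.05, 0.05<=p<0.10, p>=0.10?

Exact binomial: n=19, k=3, p₀=1/4=0.2500
P(X≥3) from Σ C(n,i)·p₀^i·(1−p₀)^(n−i)
p-value (one-sided, H₁ greater) = 0.88866
→ bracket: p>=0.10

p-value bracket: p>=0.10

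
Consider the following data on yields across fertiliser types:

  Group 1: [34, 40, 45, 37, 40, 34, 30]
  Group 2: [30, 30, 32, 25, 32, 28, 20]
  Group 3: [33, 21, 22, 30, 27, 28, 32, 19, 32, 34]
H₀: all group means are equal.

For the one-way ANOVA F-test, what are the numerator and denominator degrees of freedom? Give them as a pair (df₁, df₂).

degrees of freedom = [2, 21]

k = 3 groups, N = 24 total
df = (k−1, N−k) = (3−1, 24−3) = (2, 21)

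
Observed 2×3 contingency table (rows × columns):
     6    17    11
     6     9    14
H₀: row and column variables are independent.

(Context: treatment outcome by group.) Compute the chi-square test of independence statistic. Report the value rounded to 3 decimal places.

Row totals [34, 29], col totals [12, 26, 25], n=63
χ² = (6−6.48)²/6.48 + (17−14.03)²/14.03 + (11−13.49)²/13.49 + (6−5.52)²/5.52 + (9−11.97)²/11.97 + (14−11.51)²/11.51 = 2.4401
df = 2

test statistic = 2.440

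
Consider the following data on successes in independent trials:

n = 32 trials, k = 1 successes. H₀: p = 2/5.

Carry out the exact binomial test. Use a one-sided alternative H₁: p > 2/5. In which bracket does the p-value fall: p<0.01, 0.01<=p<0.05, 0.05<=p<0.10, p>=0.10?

Exact binomial: n=32, k=1, p₀=2/5=0.4000
P(X≥1) from Σ C(n,i)·p₀^i·(1−p₀)^(n−i)
p-value (one-sided, H₁ greater) = 1.00000
→ bracket: p>=0.10

p-value bracket: p>=0.10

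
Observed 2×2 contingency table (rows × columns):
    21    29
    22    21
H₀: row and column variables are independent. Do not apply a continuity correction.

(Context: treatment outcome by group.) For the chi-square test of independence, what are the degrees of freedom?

degrees of freedom = 1

df = (r−1)(c−1) = (2−1)·(2−1) = 1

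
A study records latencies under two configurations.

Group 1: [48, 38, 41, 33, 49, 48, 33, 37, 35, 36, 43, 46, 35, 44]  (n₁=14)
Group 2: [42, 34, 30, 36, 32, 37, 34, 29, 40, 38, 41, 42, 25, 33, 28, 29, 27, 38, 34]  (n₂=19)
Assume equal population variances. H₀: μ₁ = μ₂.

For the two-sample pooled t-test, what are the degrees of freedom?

df = n₁ + n₂ − 2 = 14 + 19 − 2 = 31

degrees of freedom = 31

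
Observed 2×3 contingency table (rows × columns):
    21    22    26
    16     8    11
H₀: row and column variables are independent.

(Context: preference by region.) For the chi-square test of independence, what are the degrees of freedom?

degrees of freedom = 2

df = (r−1)(c−1) = (2−1)·(3−1) = 2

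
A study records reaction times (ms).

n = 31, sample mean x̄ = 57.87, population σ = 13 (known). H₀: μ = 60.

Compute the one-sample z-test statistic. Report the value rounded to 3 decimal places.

SE = σ/√n = 13/√31 = 2.3349
z = (x̄−μ₀)/SE = (57.87−60)/2.3349 = -0.9123

test statistic = -0.912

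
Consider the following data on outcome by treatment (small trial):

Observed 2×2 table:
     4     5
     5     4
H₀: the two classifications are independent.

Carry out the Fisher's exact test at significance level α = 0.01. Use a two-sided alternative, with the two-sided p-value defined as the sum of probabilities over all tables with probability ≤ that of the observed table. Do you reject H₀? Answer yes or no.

Margins: r₁=9, r₂=9, c₁=9, c₂=9, n=18
p_obs = C(9,4)·C(9,5)/C(18,9); sum pmf over tables with pmf ≤ p_obs
p-value (two-sided) = 1.00000
At α=0.01: p ≥ α → fail to reject H₀

reject H₀: no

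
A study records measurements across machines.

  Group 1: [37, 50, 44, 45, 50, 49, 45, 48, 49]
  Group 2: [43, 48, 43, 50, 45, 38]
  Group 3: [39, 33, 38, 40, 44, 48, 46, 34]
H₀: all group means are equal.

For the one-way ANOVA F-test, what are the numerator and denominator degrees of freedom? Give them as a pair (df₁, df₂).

k = 3 groups, N = 23 total
df = (k−1, N−k) = (3−1, 23−3) = (2, 20)

degrees of freedom = [2, 20]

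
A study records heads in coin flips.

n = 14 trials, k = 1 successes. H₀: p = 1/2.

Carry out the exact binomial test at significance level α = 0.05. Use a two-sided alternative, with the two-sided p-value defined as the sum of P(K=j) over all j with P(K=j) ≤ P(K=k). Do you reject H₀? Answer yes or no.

Exact binomial: n=14, k=1, p₀=1/2=0.5000
P(X=j) = C(n,j)·p₀^j·(1−p₀)^(n−j); p = Σ P(X=j) over j with P(X=j) ≤ P(X=1)
p-value (two-sided) = 0.00183
At α=0.05: p < α → reject H₀

reject H₀: yes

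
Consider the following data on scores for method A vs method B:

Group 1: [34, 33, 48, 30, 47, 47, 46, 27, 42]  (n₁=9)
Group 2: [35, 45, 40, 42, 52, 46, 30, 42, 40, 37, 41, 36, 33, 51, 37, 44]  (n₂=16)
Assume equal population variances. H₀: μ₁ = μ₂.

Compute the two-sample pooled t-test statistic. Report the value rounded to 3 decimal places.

test statistic = -0.469

x̄₁=39.333, s₁=8.307, n₁=9
x̄₂=40.688, s₂=6.063, n₂=16
s_p² = [8·8.307² + 15·6.063²]/23 = 47.9755
SE = √(s_p²·(1/9+1/16)) = 2.8860
t = (39.333−40.688)/2.8860 = -0.4692
df = 23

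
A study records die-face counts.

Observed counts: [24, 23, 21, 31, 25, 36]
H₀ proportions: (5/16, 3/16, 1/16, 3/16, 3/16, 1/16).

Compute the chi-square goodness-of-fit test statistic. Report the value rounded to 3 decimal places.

test statistic = 95.720

n = 160; E_i = n·p_i = [50.00, 30.00, 10.00, 30.00, 30.00, 10.00]
χ² = (24−50.00)²/50.00 + (23−30.00)²/30.00 + (21−10.00)²/10.00 + (31−30.00)²/30.00 + (25−30.00)²/30.00 + (36−10.00)²/10.00 = 95.7200
df = 5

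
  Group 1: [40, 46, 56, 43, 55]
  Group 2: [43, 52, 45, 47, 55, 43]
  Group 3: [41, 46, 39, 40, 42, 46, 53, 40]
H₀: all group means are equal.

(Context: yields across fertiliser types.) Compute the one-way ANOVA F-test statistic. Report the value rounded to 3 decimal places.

Group means [48.00, 47.50, 43.38], grand mean 45.895
SSB = Σnᵢ(x̄ᵢ−x̄)² = 88.414; SSW = ΣΣ(x−x̄ᵢ)² = 485.375
MSB = 88.414/2 = 44.2072; MSW = 485.375/16 = 30.3359
F = MSB/MSW = 1.4573
df = (2, 16)

test statistic = 1.457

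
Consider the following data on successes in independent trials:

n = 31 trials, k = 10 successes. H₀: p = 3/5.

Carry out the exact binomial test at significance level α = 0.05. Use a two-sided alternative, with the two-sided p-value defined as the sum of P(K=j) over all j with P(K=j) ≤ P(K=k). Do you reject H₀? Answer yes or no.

reject H₀: yes

Exact binomial: n=31, k=10, p₀=3/5=0.6000
P(X=j) = C(n,j)·p₀^j·(1−p₀)^(n−j); p = Σ P(X=j) over j with P(X=j) ≤ P(X=10)
p-value (two-sided) = 0.00269
At α=0.05: p < α → reject H₀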